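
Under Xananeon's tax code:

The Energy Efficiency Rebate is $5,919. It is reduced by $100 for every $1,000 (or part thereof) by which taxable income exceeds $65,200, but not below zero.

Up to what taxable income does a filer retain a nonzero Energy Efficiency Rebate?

$124,200

After 59 increments the reduction is 59 × $100 = $5,900, leaving $19; one more increment wipes it out. Increment 59 ends at excess 59 × $1,000 = $59,000, so the highest qualifying income is $65,200 + $59,000 = $124,200.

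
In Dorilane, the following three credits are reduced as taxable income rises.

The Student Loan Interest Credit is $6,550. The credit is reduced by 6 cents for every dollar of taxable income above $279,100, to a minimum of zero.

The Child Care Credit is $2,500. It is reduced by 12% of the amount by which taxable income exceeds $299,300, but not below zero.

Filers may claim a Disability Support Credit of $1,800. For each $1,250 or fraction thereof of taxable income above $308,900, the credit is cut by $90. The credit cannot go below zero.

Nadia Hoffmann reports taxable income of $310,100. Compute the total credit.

Student Loan Interest Credit: 6% of the $31,000 excess over $279,100 is $1,860; credit = $6,550 − $1,860 = $4,690.
Child Care Credit: 12% of the $10,800 excess over $299,300 is $1,296; credit = $2,500 − $1,296 = $1,204.
Disability Support Credit: income exceeds $308,900 by $1,200, which is 1 full-or-partial $1,250 increment; reduction = 1 × $90 = $90, leaving $1,710.
Total: $4,690 + $1,204 + $1,710 = $7,604.

$7,604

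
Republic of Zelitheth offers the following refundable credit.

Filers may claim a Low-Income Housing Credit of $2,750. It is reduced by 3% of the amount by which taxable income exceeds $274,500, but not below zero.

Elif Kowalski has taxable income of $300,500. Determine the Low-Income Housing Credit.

$1,970

Low-Income Housing Credit: 3% of the $26,000 excess over $274,500 is $780; credit = $2,750 − $780 = $1,970.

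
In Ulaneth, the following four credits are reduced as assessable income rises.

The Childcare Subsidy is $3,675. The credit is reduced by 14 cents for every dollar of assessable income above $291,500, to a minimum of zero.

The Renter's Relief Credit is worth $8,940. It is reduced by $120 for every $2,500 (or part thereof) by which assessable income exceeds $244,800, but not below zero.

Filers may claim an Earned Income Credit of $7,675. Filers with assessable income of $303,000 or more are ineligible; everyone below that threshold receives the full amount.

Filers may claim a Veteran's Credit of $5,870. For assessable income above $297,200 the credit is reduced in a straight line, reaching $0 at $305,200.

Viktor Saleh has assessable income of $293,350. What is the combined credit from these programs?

Childcare Subsidy: 14% of the $1,850 excess over $291,500 is $259; credit = $3,675 − $259 = $3,416.
Renter's Relief Credit: income exceeds $244,800 by $48,550, which is 20 full-or-partial $2,500 increments; reduction = 20 × $120 = $2,400, leaving $6,540.
Earned Income Credit: $293,350 is below the $303,000 cutoff, so the full $7,675 applies.
Veteran's Credit: $293,350 is at or below the $297,200 threshold, so the full $5,870 applies.
Total: $3,416 + $6,540 + $7,675 + $5,870 = $23,501.

$23,501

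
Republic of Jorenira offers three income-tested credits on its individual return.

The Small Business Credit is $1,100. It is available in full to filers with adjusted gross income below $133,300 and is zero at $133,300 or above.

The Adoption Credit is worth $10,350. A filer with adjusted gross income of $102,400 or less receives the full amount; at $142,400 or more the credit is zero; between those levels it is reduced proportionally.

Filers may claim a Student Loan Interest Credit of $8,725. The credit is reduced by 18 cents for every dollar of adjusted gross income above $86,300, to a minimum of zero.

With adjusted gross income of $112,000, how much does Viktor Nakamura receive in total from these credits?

$13,065

Small Business Credit: $112,000 is below the $133,300 cutoff, so the full $1,100 applies.
Adoption Credit: $112,000 is $9,600 into a $40,000 phase-out range, leaving 30,400/40,000 of the credit: $10,350 × 30,400/40,000 = $7,866.
Student Loan Interest Credit: 18% of the $25,700 excess over $86,300 is $4,626; credit = $8,725 − $4,626 = $4,099.
Total: $1,100 + $7,866 + $4,099 = $13,065.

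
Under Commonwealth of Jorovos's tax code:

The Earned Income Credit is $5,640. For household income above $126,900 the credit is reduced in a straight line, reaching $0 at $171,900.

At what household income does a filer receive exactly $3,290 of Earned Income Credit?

$3,290 is 3,290/5,640 of the full $5,640, so 2,350/5,640 of the $45,000 range has been used: income = $126,900 + $45,000 × 2,350/5,640 = $145,650.

$145,650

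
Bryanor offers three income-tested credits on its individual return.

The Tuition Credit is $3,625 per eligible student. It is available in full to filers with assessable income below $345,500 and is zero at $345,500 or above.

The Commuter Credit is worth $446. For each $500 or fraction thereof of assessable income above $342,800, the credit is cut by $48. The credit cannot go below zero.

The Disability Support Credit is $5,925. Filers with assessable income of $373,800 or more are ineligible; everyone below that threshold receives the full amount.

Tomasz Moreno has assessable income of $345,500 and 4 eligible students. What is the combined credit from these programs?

$6,083

Tuition Credit: base = 4 × $3,625 = $14,500. $345,500 meets or exceeds the $345,500 cutoff, so the credit is $0.
Commuter Credit: income exceeds $342,800 by $2,700, which is 6 full-or-partial $500 increments; reduction = 6 × $48 = $288, leaving $158.
Disability Support Credit: $345,500 is below the $373,800 cutoff, so the full $5,925 applies.
Total: $0 + $158 + $5,925 = $6,083.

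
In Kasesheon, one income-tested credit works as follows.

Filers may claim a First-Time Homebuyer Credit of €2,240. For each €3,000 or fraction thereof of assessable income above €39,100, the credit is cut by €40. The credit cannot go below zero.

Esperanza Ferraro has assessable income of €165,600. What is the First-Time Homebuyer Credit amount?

€520

First-Time Homebuyer Credit: income exceeds €39,100 by €126,500, which is 43 full-or-partial €3,000 increments; reduction = 43 × €40 = €1,720, leaving €520.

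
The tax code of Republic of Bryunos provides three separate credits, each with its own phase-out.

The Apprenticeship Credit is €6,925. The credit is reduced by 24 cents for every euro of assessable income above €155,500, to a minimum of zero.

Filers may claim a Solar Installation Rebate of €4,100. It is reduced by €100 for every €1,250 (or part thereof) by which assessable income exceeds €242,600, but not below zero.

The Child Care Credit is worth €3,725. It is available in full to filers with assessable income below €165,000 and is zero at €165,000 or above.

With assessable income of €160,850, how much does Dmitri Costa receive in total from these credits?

Apprenticeship Credit: 24% of the €5,350 excess over €155,500 is €1,284; credit = €6,925 − €1,284 = €5,641.
Solar Installation Rebate: €160,850 is at or below the €242,600 threshold, so the full €4,100 applies.
Child Care Credit: €160,850 is below the €165,000 cutoff, so the full €3,725 applies.
Total: €5,641 + €4,100 + €3,725 = €13,466.

€13,466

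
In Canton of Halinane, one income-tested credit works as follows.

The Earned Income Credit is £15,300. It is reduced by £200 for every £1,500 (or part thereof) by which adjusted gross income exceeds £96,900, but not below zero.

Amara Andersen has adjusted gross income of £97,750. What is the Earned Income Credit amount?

Earned Income Credit: income exceeds £96,900 by £850, which is 1 full-or-partial £1,500 increment; reduction = 1 × £200 = £200, leaving £15,100.

£15,100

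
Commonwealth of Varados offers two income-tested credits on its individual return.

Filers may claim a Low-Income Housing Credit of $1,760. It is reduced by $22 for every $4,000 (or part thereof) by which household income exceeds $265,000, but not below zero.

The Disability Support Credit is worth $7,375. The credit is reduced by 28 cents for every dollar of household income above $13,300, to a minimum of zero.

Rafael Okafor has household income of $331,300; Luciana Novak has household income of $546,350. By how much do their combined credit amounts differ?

$1,188

Rafael ($331,300): Low-Income Housing Credit: income exceeds $265,000 by $66,300, which is 17 full-or-partial $4,000 increments; reduction = 17 × $22 = $374, leaving $1,386. Disability Support Credit: 28% of the $318,000 excess over $13,300 is $89,040 ≥ base, so the credit is $0. total $1,386 + $0 = $1,386
Luciana ($546,350): Low-Income Housing Credit: income exceeds $265,000 by $281,350, which is 71 full-or-partial $4,000 increments; reduction = 71 × $22 = $1,562, leaving $198. Disability Support Credit: 28% of the $533,050 excess over $13,300 is $149,254 ≥ base, so the credit is $0. total $198 + $0 = $198
Difference: |$1,386 − $198| = $1,188.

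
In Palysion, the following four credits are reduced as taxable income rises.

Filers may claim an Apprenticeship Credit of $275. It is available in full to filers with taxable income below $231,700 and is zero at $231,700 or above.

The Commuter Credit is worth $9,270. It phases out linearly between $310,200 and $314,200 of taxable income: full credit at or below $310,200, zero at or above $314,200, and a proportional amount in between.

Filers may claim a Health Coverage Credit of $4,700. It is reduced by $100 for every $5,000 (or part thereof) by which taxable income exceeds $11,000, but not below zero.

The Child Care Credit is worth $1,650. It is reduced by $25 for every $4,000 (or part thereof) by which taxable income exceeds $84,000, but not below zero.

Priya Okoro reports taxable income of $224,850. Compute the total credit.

$10,695

Apprenticeship Credit: $224,850 is below the $231,700 cutoff, so the full $275 applies.
Commuter Credit: $224,850 is at or below the $310,200 threshold, so the full $9,270 applies.
Health Coverage Credit: income exceeds $11,000 by $213,850, which is 43 full-or-partial $5,000 increments; reduction = 43 × $100 = $4,300, leaving $400.
Child Care Credit: income exceeds $84,000 by $140,850, which is 36 full-or-partial $4,000 increments; reduction = 36 × $25 = $900, leaving $750.
Total: $275 + $9,270 + $400 + $750 = $10,695.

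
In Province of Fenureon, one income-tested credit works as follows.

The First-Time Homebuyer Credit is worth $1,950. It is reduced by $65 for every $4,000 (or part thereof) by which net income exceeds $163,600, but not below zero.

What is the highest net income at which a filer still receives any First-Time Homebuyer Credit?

After 29 increments the reduction is 29 × $65 = $1,885, leaving $65; one more increment wipes it out. Increment 29 ends at excess 29 × $4,000 = $116,000, so the highest qualifying income is $163,600 + $116,000 = $279,600.

$279,600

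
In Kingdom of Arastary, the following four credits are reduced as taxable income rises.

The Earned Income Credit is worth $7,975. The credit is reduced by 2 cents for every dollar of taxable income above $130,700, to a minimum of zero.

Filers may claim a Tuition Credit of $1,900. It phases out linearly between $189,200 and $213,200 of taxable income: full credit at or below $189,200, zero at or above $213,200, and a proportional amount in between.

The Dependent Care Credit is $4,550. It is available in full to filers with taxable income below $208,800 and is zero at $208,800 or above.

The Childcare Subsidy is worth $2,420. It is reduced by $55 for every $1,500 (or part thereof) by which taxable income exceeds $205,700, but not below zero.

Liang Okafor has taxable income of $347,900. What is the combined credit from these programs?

$3,631

Earned Income Credit: 2% of the $217,200 excess over $130,700 is $4,344; credit = $7,975 − $4,344 = $3,631.
Tuition Credit: $347,900 is at or above $213,200, so the credit is $0.
Dependent Care Credit: $347,900 meets or exceeds the $208,800 cutoff, so the credit is $0.
Childcare Subsidy: income exceeds $205,700 by $142,200 → 95 increments × $55 = $5,225 ≥ base, so the credit is $0.
Total: $3,631 + $0 + $0 + $0 = $3,631.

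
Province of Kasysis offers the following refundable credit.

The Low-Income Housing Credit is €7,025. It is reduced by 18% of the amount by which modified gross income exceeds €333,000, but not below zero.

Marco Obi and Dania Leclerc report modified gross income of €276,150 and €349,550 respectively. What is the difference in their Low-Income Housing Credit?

Marco (€276,150): Low-Income Housing Credit: €276,150 is at or below the €333,000 threshold, so the full €7,025 applies.
Dania (€349,550): Low-Income Housing Credit: 18% of the €16,550 excess over €333,000 is €2,979; credit = €7,025 − €2,979 = €4,046.
Difference: |€7,025 − €4,046| = €2,979.

€2,979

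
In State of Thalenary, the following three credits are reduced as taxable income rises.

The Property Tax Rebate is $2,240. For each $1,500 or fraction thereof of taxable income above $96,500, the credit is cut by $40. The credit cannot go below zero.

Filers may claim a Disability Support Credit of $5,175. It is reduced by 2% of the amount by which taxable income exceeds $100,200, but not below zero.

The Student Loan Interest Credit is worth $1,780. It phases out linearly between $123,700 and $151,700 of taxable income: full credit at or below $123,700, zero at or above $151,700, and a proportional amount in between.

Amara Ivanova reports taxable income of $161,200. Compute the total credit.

$4,435

Property Tax Rebate: income exceeds $96,500 by $64,700, which is 44 full-or-partial $1,500 increments; reduction = 44 × $40 = $1,760, leaving $480.
Disability Support Credit: 2% of the $61,000 excess over $100,200 is $1,220; credit = $5,175 − $1,220 = $3,955.
Student Loan Interest Credit: $161,200 is at or above $151,700, so the credit is $0.
Total: $480 + $3,955 + $0 = $4,435.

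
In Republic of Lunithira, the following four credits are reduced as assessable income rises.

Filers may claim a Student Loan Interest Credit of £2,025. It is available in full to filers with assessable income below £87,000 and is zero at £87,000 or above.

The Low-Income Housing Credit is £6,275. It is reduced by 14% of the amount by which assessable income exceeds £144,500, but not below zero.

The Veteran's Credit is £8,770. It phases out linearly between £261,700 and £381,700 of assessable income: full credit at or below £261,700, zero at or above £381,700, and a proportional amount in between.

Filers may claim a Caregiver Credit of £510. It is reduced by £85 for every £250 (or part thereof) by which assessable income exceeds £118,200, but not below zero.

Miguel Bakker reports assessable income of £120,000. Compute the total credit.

Student Loan Interest Credit: £120,000 meets or exceeds the £87,000 cutoff, so the credit is £0.
Low-Income Housing Credit: £120,000 is at or below the £144,500 threshold, so the full £6,275 applies.
Veteran's Credit: £120,000 is at or below the £261,700 threshold, so the full £8,770 applies.
Caregiver Credit: income exceeds £118,200 by £1,800 → 8 increments × £85 = £680 ≥ base, so the credit is £0.
Total: £0 + £6,275 + £8,770 + £0 = £15,045.

£15,045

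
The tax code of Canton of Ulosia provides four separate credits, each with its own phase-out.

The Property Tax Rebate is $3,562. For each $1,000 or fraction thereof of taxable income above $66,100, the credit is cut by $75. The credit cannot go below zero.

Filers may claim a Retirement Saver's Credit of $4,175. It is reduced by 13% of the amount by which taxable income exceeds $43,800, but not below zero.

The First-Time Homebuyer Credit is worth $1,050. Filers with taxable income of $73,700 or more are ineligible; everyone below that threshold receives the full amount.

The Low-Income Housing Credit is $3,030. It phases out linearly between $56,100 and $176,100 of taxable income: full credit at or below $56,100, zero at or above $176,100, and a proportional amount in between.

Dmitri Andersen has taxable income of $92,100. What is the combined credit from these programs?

$3,733

Property Tax Rebate: income exceeds $66,100 by $26,000, which is 26 full-or-partial $1,000 increments; reduction = 26 × $75 = $1,950, leaving $1,612.
Retirement Saver's Credit: 13% of the $48,300 excess over $43,800 is $6,279 ≥ base, so the credit is $0.
First-Time Homebuyer Credit: $92,100 meets or exceeds the $73,700 cutoff, so the credit is $0.
Low-Income Housing Credit: $92,100 is $36,000 into a $120,000 phase-out range, leaving 84,000/120,000 of the credit: $3,030 × 84,000/120,000 = $2,121.
Total: $1,612 + $0 + $0 + $2,121 = $3,733.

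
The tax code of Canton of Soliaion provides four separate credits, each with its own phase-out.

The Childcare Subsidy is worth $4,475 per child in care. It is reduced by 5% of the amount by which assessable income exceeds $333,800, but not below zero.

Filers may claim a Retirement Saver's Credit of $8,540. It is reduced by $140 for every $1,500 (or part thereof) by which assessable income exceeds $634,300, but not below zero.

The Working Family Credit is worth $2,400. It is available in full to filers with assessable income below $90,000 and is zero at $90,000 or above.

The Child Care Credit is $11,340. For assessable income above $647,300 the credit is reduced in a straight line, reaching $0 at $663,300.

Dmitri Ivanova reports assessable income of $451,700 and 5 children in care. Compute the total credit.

$36,360

Childcare Subsidy: base = 5 × $4,475 = $22,375. 5% of the $117,900 excess over $333,800 is $5,895; credit = $22,375 − $5,895 = $16,480.
Retirement Saver's Credit: $451,700 is at or below the $634,300 threshold, so the full $8,540 applies.
Working Family Credit: $451,700 meets or exceeds the $90,000 cutoff, so the credit is $0.
Child Care Credit: $451,700 is at or below the $647,300 threshold, so the full $11,340 applies.
Total: $16,480 + $8,540 + $0 + $11,340 = $36,360.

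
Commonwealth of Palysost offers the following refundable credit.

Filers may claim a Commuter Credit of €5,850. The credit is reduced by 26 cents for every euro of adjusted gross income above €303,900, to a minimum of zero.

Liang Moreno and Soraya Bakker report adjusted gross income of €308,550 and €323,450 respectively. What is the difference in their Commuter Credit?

€3,874

Liang (€308,550): Commuter Credit: 26% of the €4,650 excess over €303,900 is €1,209; credit = €5,850 − €1,209 = €4,641.
Soraya (€323,450): Commuter Credit: 26% of the €19,550 excess over €303,900 is €5,083; credit = €5,850 − €5,083 = €767.
Difference: |€4,641 − €767| = €3,874.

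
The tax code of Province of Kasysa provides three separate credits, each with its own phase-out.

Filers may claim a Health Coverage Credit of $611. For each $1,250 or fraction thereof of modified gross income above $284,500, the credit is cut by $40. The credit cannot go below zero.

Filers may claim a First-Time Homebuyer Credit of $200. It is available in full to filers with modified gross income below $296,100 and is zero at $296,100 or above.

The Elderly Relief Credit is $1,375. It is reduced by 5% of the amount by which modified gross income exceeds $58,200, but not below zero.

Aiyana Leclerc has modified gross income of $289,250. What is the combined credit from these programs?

Health Coverage Credit: income exceeds $284,500 by $4,750, which is 4 full-or-partial $1,250 increments; reduction = 4 × $40 = $160, leaving $451.
First-Time Homebuyer Credit: $289,250 is below the $296,100 cutoff, so the full $200 applies.
Elderly Relief Credit: 5% of the $231,050 excess over $58,200 is $11,552.50 ≥ base, so the credit is $0.
Total: $451 + $200 + $0 = $651.

$651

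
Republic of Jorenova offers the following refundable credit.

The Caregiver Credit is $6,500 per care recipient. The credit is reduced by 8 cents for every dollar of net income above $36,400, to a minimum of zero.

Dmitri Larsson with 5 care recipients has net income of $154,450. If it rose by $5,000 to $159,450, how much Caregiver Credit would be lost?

$400

At $154,450 — base = 5 × $6,500 = $32,500. 8% of the $118,050 excess over $36,400 is $9,444; credit = $32,500 − $9,444 = $23,056.
At $159,450 — base = 5 × $6,500 = $32,500. 8% of the $123,050 excess over $36,400 is $9,844; credit = $32,500 − $9,844 = $22,656.
Lost: $23,056 − $22,656 = $400.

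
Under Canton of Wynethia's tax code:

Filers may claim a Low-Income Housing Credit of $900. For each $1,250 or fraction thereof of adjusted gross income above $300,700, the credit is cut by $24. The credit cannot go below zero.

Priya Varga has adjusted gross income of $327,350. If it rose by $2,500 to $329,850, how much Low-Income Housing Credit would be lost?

At $327,350 — income exceeds $300,700 by $26,650, which is 22 full-or-partial $1,250 increments; reduction = 22 × $24 = $528, leaving $372.
At $329,850 — income exceeds $300,700 by $29,150, which is 24 full-or-partial $1,250 increments; reduction = 24 × $24 = $576, leaving $324.
Lost: $372 − $324 = $48.

$48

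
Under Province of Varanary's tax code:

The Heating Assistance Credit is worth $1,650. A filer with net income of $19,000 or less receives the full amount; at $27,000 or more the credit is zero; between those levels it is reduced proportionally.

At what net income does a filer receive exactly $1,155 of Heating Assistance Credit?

$1,155 is 1,155/1,650 of the full $1,650, so 495/1,650 of the $8,000 range has been used: income = $19,000 + $8,000 × 495/1,650 = $21,400.

$21,400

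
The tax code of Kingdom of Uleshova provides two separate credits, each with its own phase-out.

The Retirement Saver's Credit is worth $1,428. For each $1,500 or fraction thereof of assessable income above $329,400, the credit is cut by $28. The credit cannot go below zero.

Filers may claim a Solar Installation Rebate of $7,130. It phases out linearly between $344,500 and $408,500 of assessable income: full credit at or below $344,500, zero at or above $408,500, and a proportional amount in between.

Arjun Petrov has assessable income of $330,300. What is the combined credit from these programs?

Retirement Saver's Credit: income exceeds $329,400 by $900, which is 1 full-or-partial $1,500 increment; reduction = 1 × $28 = $28, leaving $1,400.
Solar Installation Rebate: $330,300 is at or below the $344,500 threshold, so the full $7,130 applies.
Total: $1,400 + $7,130 = $8,530.

$8,530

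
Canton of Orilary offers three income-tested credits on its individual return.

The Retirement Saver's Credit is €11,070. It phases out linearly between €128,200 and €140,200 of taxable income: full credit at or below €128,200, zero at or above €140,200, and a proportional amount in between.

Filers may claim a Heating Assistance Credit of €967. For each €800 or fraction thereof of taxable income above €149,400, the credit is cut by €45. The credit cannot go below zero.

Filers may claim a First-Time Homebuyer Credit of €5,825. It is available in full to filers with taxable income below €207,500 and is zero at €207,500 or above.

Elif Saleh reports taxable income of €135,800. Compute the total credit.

Retirement Saver's Credit: €135,800 is €7,600 into a €12,000 phase-out range, leaving 4,400/12,000 of the credit: €11,070 × 4,400/12,000 = €4,059.
Heating Assistance Credit: €135,800 is at or below the €149,400 threshold, so the full €967 applies.
First-Time Homebuyer Credit: €135,800 is below the €207,500 cutoff, so the full €5,825 applies.
Total: €4,059 + €967 + €5,825 = €10,851.

€10,851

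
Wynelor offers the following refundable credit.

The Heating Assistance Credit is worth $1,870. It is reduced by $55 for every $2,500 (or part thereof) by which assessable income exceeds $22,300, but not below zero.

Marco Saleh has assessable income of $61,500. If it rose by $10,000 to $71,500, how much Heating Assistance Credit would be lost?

At $61,500 — income exceeds $22,300 by $39,200, which is 16 full-or-partial $2,500 increments; reduction = 16 × $55 = $880, leaving $990.
At $71,500 — income exceeds $22,300 by $49,200, which is 20 full-or-partial $2,500 increments; reduction = 20 × $55 = $1,100, leaving $770.
Lost: $990 − $770 = $220.

$220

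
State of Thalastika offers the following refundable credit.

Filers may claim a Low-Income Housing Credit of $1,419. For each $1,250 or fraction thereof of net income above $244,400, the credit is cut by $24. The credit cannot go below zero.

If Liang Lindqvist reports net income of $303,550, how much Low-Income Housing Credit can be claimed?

$267

Low-Income Housing Credit: income exceeds $244,400 by $59,150, which is 48 full-or-partial $1,250 increments; reduction = 48 × $24 = $1,152, leaving $267.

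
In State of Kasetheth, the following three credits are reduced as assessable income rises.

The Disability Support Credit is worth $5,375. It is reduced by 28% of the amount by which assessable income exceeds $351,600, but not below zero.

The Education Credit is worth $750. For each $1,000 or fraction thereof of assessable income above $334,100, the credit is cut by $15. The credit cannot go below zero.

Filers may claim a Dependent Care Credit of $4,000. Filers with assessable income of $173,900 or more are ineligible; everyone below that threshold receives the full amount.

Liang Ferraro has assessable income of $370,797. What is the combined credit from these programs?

$195

Disability Support Credit: 28% of the $19,197 excess over $351,600 is $5,375.16 ≥ base, so the credit is $0.
Education Credit: income exceeds $334,100 by $36,697, which is 37 full-or-partial $1,000 increments; reduction = 37 × $15 = $555, leaving $195.
Dependent Care Credit: $370,797 meets or exceeds the $173,900 cutoff, so the credit is $0.
Total: $0 + $195 + $0 = $195.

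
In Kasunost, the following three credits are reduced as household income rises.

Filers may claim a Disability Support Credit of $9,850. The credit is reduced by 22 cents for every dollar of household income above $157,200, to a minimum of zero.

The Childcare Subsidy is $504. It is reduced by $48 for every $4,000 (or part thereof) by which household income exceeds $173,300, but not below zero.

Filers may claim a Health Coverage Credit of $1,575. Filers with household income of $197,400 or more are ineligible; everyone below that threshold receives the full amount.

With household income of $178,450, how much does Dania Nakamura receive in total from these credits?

Disability Support Credit: 22% of the $21,250 excess over $157,200 is $4,675; credit = $9,850 − $4,675 = $5,175.
Childcare Subsidy: income exceeds $173,300 by $5,150, which is 2 full-or-partial $4,000 increments; reduction = 2 × $48 = $96, leaving $408.
Health Coverage Credit: $178,450 is below the $197,400 cutoff, so the full $1,575 applies.
Total: $5,175 + $408 + $1,575 = $7,158.

$7,158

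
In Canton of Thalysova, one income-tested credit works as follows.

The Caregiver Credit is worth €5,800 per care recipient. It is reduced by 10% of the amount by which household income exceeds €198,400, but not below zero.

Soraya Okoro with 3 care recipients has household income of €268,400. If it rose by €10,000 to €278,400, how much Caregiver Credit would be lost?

At €268,400 — base = 3 × €5,800 = €17,400. 10% of the €70,000 excess over €198,400 is €7,000; credit = €17,400 − €7,000 = €10,400.
At €278,400 — base = 3 × €5,800 = €17,400. 10% of the €80,000 excess over €198,400 is €8,000; credit = €17,400 − €8,000 = €9,400.
Lost: €10,400 − €9,400 = €1,000.

€1,000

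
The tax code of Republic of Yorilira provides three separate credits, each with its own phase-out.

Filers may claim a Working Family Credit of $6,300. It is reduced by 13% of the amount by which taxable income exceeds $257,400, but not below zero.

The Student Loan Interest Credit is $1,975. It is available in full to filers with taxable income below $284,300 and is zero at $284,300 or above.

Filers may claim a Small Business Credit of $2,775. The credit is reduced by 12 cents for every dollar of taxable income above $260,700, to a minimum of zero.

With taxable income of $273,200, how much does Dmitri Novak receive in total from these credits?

Working Family Credit: 13% of the $15,800 excess over $257,400 is $2,054; credit = $6,300 − $2,054 = $4,246.
Student Loan Interest Credit: $273,200 is below the $284,300 cutoff, so the full $1,975 applies.
Small Business Credit: 12% of the $12,500 excess over $260,700 is $1,500; credit = $2,775 − $1,500 = $1,275.
Total: $4,246 + $1,975 + $1,275 = $7,496.

$7,496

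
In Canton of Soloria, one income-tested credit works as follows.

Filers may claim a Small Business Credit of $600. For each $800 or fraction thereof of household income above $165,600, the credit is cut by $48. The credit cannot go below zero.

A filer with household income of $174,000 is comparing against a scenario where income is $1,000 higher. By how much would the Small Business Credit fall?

$48

At $174,000 — income exceeds $165,600 by $8,400, which is 11 full-or-partial $800 increments; reduction = 11 × $48 = $528, leaving $72.
At $175,000 — income exceeds $165,600 by $9,400, which is 12 full-or-partial $800 increments; reduction = 12 × $48 = $576, leaving $24.
Lost: $72 − $24 = $48.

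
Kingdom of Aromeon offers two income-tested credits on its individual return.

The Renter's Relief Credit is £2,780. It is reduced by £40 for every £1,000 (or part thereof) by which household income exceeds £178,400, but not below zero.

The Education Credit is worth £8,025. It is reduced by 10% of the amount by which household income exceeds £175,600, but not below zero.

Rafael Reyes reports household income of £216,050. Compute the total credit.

Renter's Relief Credit: income exceeds £178,400 by £37,650, which is 38 full-or-partial £1,000 increments; reduction = 38 × £40 = £1,520, leaving £1,260.
Education Credit: 10% of the £40,450 excess over £175,600 is £4,045; credit = £8,025 − £4,045 = £3,980.
Total: £1,260 + £3,980 = £5,240.

£5,240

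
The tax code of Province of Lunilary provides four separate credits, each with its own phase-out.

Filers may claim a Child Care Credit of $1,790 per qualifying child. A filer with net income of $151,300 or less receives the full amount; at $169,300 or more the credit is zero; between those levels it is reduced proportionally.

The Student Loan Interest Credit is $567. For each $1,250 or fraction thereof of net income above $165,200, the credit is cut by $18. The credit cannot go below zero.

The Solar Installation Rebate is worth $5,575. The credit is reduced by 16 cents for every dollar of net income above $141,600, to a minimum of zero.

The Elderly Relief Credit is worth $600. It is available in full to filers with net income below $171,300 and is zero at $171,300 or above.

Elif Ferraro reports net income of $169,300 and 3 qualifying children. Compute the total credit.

Child Care Credit: base = 3 × $1,790 = $5,370. $169,300 is at or above $169,300, so the credit is $0.
Student Loan Interest Credit: income exceeds $165,200 by $4,100, which is 4 full-or-partial $1,250 increments; reduction = 4 × $18 = $72, leaving $495.
Solar Installation Rebate: 16% of the $27,700 excess over $141,600 is $4,432; credit = $5,575 − $4,432 = $1,143.
Elderly Relief Credit: $169,300 is below the $171,300 cutoff, so the full $600 applies.
Total: $0 + $495 + $1,143 + $600 = $2,238.

$2,238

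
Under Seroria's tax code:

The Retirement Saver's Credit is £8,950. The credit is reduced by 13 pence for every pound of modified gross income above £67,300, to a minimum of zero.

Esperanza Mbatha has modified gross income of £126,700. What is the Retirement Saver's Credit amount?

£1,228

Retirement Saver's Credit: 13% of the £59,400 excess over £67,300 is £7,722; credit = £8,950 − £7,722 = £1,228.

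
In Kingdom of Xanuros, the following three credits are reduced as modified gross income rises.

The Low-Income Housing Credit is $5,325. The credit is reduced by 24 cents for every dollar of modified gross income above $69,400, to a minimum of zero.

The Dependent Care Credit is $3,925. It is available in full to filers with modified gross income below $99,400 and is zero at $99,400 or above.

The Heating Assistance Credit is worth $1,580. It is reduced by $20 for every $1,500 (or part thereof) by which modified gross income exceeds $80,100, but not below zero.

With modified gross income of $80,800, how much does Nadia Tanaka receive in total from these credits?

Low-Income Housing Credit: 24% of the $11,400 excess over $69,400 is $2,736; credit = $5,325 − $2,736 = $2,589.
Dependent Care Credit: $80,800 is below the $99,400 cutoff, so the full $3,925 applies.
Heating Assistance Credit: income exceeds $80,100 by $700, which is 1 full-or-partial $1,500 increment; reduction = 1 × $20 = $20, leaving $1,560.
Total: $2,589 + $3,925 + $1,560 = $8,074.

$8,074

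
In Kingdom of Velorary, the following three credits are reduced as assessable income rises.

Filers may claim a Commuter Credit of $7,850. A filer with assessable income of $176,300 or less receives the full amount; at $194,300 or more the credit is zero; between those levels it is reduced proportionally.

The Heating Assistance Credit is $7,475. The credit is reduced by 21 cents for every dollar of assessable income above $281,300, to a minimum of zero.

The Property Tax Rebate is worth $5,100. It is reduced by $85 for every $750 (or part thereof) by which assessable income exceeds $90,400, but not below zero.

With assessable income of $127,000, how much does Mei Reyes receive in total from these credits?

Commuter Credit: $127,000 is at or below the $176,300 threshold, so the full $7,850 applies.
Heating Assistance Credit: $127,000 is at or below the $281,300 threshold, so the full $7,475 applies.
Property Tax Rebate: income exceeds $90,400 by $36,600, which is 49 full-or-partial $750 increments; reduction = 49 × $85 = $4,165, leaving $935.
Total: $7,850 + $7,475 + $935 = $16,260.

$16,260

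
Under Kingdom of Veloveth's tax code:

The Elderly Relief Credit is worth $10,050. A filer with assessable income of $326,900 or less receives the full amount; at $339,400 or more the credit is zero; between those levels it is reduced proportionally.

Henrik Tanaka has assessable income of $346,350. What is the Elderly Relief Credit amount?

$0

Elderly Relief Credit: $346,350 is at or above $339,400, so the credit is $0.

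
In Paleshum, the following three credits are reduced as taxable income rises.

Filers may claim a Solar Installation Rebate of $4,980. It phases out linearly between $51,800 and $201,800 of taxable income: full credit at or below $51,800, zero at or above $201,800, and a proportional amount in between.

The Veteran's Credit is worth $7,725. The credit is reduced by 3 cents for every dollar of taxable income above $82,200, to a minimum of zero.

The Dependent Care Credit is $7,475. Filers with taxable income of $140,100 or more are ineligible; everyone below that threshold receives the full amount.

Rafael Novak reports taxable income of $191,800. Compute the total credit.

$4,769

Solar Installation Rebate: $191,800 is $140,000 into a $150,000 phase-out range, leaving 10,000/150,000 of the credit: $4,980 × 10,000/150,000 = $332.
Veteran's Credit: 3% of the $109,600 excess over $82,200 is $3,288; credit = $7,725 − $3,288 = $4,437.
Dependent Care Credit: $191,800 meets or exceeds the $140,100 cutoff, so the credit is $0.
Total: $332 + $4,437 + $0 = $4,769.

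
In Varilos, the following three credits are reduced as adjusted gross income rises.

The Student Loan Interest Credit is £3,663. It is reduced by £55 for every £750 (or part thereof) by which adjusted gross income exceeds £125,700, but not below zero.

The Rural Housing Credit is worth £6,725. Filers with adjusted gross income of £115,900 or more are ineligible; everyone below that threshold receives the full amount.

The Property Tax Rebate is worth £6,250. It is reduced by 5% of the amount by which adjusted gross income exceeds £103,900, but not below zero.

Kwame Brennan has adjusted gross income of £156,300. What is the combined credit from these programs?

Student Loan Interest Credit: income exceeds £125,700 by £30,600, which is 41 full-or-partial £750 increments; reduction = 41 × £55 = £2,255, leaving £1,408.
Rural Housing Credit: £156,300 meets or exceeds the £115,900 cutoff, so the credit is £0.
Property Tax Rebate: 5% of the £52,400 excess over £103,900 is £2,620; credit = £6,250 − £2,620 = £3,630.
Total: £1,408 + £0 + £3,630 = £5,038.

£5,038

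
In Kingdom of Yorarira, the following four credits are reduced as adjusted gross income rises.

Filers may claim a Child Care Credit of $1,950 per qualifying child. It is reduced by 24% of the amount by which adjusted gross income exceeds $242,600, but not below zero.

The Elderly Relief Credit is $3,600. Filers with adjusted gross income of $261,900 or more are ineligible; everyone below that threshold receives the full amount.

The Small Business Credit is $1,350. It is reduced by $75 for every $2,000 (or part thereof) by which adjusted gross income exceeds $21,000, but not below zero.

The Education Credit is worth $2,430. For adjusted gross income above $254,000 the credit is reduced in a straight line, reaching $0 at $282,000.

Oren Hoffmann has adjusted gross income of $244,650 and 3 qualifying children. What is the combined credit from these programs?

Child Care Credit: base = 3 × $1,950 = $5,850. 24% of the $2,050 excess over $242,600 is $492; credit = $5,850 − $492 = $5,358.
Elderly Relief Credit: $244,650 is below the $261,900 cutoff, so the full $3,600 applies.
Small Business Credit: income exceeds $21,000 by $223,650 → 112 increments × $75 = $8,400 ≥ base, so the credit is $0.
Education Credit: $244,650 is at or below the $254,000 threshold, so the full $2,430 applies.
Total: $5,358 + $3,600 + $0 + $2,430 = $11,388.

$11,388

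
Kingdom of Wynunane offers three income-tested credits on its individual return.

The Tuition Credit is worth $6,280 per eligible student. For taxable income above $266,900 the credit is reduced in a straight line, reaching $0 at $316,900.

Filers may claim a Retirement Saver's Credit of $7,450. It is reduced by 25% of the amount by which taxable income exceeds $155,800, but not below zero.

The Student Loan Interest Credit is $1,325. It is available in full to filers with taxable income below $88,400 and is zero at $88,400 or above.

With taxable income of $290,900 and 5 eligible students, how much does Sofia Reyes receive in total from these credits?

$16,328

Tuition Credit: base = 5 × $6,280 = $31,400. $290,900 is $24,000 into a $50,000 phase-out range, leaving 26,000/50,000 of the credit: $31,400 × 26,000/50,000 = $16,328.
Retirement Saver's Credit: 25% of the $135,100 excess over $155,800 is $33,775 ≥ base, so the credit is $0.
Student Loan Interest Credit: $290,900 meets or exceeds the $88,400 cutoff, so the credit is $0.
Total: $16,328 + $0 + $0 = $16,328.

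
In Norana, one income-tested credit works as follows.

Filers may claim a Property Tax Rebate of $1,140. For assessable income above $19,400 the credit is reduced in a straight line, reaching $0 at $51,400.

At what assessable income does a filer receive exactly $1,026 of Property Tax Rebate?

$1,026 is 1,026/1,140 of the full $1,140, so 114/1,140 of the $32,000 range has been used: income = $19,400 + $32,000 × 114/1,140 = $22,600.

$22,600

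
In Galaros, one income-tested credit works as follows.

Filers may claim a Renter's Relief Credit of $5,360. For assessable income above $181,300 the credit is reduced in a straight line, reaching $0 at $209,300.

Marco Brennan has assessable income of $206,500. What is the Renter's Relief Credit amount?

$536

Renter's Relief Credit: $206,500 is $25,200 into a $28,000 phase-out range, leaving 2,800/28,000 of the credit: $5,360 × 2,800/28,000 = $536.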